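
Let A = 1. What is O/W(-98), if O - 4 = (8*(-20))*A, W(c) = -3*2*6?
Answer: 13/3 ≈ 4.3333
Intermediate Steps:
W(c) = -36 (W(c) = -6*6 = -36)
O = -156 (O = 4 + (8*(-20))*1 = 4 - 160*1 = 4 - 160 = -156)
O/W(-98) = -156/(-36) = -156*(-1/36) = 13/3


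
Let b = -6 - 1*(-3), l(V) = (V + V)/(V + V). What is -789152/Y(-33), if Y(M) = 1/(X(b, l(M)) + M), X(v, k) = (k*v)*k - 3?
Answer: 30776928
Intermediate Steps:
l(V) = 1 (l(V) = (2*V)/((2*V)) = (2*V)*(1/(2*V)) = 1)
b = -3 (b = -6 + 3 = -3)
X(v, k) = -3 + v*k² (X(v, k) = v*k² - 3 = -3 + v*k²)
Y(M) = 1/(-6 + M) (Y(M) = 1/((-3 - 3*1²) + M) = 1/((-3 - 3*1) + M) = 1/((-3 - 3) + M) = 1/(-6 + M))
-789152/Y(-33) = -789152/(1/(-6 - 33)) = -789152/(1/(-39)) = -789152/(-1/39) = -789152*(-39) = 30776928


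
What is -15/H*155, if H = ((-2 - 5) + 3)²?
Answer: -2325/16 ≈ -145.31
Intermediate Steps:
H = 16 (H = (-7 + 3)² = (-4)² = 16)
-15/H*155 = -15/16*155 = -2325/16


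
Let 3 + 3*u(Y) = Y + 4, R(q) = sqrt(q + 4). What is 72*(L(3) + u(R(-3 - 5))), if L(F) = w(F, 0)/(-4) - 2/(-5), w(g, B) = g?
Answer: -6/5 + 48*I ≈ -1.2 + 48.0*I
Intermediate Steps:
R(q) = sqrt(4 + q)
u(Y) = 1/3 + Y/3 (u(Y) = -1 + (Y + 4)/3 = -1 + (4 + Y)/3 = -1 + (4/3 + Y/3) = 1/3 + Y/3)
L(F) = 2/5 - F/4 (L(F) = F/(-4) - 2/(-5) = F*(-1/4) - 2*(-1/5) = -F/4 + 2/5 = 2/5 - F/4)
72*(L(3) + u(R(-3 - 5))) = 72*((2/5 - 1/4*3) + (1/3 + sqrt(4 + (-3 - 5))/3)) = 72*((2/5 - 3/4) + (1/3 + sqrt(4 - 8)/3)) = 72*(-7/20 + (1/3 + sqrt(-4)/3)) = 72*(-7/20 + (1/3 + (2*I)/3)) = 72*(-7/20 + (1/3 + 2*I/3)) = 72*(-1/60 + 2*I/3) = -6/5 + 48*I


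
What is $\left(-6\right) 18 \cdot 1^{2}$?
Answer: $-108$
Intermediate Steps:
$\left(-6\right) 18 \cdot 1^{2} = \left(-108\right) 1 = -108$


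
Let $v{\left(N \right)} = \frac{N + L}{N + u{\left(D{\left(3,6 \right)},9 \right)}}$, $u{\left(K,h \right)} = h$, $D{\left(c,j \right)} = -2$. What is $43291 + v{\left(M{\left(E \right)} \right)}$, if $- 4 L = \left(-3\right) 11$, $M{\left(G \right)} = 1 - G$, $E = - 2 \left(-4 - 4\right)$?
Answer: $\frac{346337}{8} \approx 43292.0$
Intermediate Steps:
$E = 16$ ($E = \left(-2\right) \left(-8\right) = 16$)
$L = \frac{33}{4}$ ($L = - \frac{\left(-3\right) 11}{4} = \left(- \frac{1}{4}\right) \left(-33\right) = \frac{33}{4} \approx 8.25$)
$v{\left(N \right)} = \frac{\frac{33}{4} + N}{9 + N}$ ($v{\left(N \right)} = \frac{N + \frac{33}{4}}{N + 9} = \frac{\frac{33}{4} + N}{9 + N}$)
$43291 + v{\left(M{\left(E \right)} \right)} = 43291 + \frac{\frac{33}{4} + \left(1 - 16\right)}{9 + \left(1 - 16\right)} = 43291 + \frac{\frac{33}{4} - 15}{9 - 15} = 43291 + \frac{1}{-6} \left(- \frac{27}{4}\right) = 43291 - - \frac{9}{8} = 43291 + \frac{9}{8} = \frac{346337}{8}$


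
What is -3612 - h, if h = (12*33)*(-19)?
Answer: 3912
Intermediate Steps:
h = -7524 (h = 396*(-19) = -7524)
-3612 - h = -3612 - 1*(-7524) = -3612 + 7524 = 3912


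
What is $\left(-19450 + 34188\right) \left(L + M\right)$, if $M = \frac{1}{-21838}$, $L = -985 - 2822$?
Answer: $- \frac{612638520523}{10919} \approx -5.6108 \cdot 10^{7}$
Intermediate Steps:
$L = -3807$
$M = - \frac{1}{21838} \approx -4.5792 \cdot 10^{-5}$
$\left(-19450 + 34188\right) \left(L + M\right) = \left(-19450 + 34188\right) \left(-3807 - \frac{1}{21838}\right) = 14738 \left(- \frac{83137267}{21838}\right) = - \frac{612638520523}{10919}$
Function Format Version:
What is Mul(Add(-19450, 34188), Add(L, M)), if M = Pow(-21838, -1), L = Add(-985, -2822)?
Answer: Rational(-612638520523, 10919) ≈ -5.6108e+7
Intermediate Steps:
L = -3807
M = Rational(-1, 21838) ≈ -4.5792e-5
Mul(Add(-19450, 34188), Add(L, M)) = Mul(Add(-19450, 34188), Add(-3807, Rational(-1, 21838))) = Mul(14738, Rational(-83137267, 21838)) = Rational(-612638520523, 10919)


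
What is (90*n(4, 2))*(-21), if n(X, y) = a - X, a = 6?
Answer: -3780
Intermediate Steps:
n(X, y) = 6 - X
(90*n(4, 2))*(-21) = (90*(6 - 1*4))*(-21) = (90*(6 - 4))*(-21) = (90*2)*(-21) = 180*(-21) = -3780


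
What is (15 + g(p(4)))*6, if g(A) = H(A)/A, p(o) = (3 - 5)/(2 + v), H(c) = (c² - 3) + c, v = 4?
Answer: 148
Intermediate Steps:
H(c) = -3 + c + c² (H(c) = (-3 + c²) + c = -3 + c + c²)
p(o) = -⅓ (p(o) = (3 - 5)/(2 + 4) = -2/6 = -2*⅙ = -⅓)
g(A) = (-3 + A + A²)/A
(15 + g(p(4)))*6 = (15 + (1 - ⅓ - 3/(-⅓)))*6 = (15 + (1 - ⅓ - 3*(-3)))*6 = (15 + (1 - ⅓ + 9))*6 = (15 + 29/3)*6 = (74/3)*6 = 148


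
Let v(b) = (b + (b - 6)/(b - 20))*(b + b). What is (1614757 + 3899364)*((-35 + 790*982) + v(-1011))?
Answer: 16020452676998983/1031 ≈ 1.5539e+13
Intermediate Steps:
v(b) = 2*b*(b + (-6 + b)/(-20 + b)) (v(b) = (b + (-6 + b)/(-20 + b))*(2*b) = 2*b*(b + (-6 + b)/(-20 + b)))
(1614757 + 3899364)*((-35 + 790*982) + v(-1011)) = (1614757 + 3899364)*((-35 + 790*982) + 2*(-1011)*(-6 + (-1011)² - 19*(-1011))/(-20 - 1011)) = 5514121*((-35 + 775780) + 2*(-1011)*(-6 + 1022121 + 19209)/(-1031)) = 5514121*(775745 + 2*(-1011)*(-1/1031)*1041324) = 5514121*(775745 + 2105557128/1031) = 5514121*(2905350223/1031) = 16020452676998983/1031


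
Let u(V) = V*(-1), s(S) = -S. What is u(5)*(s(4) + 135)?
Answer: -655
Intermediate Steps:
u(V) = -V
u(5)*(s(4) + 135) = (-1*5)*(-1*4 + 135) = -5*(-4 + 135) = -5*131 = -655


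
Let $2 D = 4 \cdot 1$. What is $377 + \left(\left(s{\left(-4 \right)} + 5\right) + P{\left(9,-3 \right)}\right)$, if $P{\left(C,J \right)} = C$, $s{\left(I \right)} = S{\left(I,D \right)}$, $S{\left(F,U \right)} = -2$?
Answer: $389$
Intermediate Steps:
$D = 2$ ($D = \frac{4 \cdot 1}{2} = \frac{1}{2} \cdot 4 = 2$)
$s{\left(I \right)} = -2$
$377 + \left(\left(s{\left(-4 \right)} + 5\right) + P{\left(9,-3 \right)}\right) = 377 + \left(\left(-2 + 5\right) + 9\right) = 377 + \left(3 + 9\right) = 377 + 12 = 389$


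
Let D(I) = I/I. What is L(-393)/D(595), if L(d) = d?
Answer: -393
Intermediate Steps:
D(I) = 1
L(-393)/D(595) = -393/1 = -393*1 = -393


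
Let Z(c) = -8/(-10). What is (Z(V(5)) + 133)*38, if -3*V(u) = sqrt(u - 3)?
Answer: 25422/5 ≈ 5084.4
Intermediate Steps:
V(u) = -sqrt(-3 + u)/3 (V(u) = -sqrt(u - 3)/3 = -sqrt(-3 + u)/3)
Z(c) = 4/5 (Z(c) = -8*(-1/10) = 4/5)
(Z(V(5)) + 133)*38 = (4/5 + 133)*38 = (669/5)*38 = 25422/5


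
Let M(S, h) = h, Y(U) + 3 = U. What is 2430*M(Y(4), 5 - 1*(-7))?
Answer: 29160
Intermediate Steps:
Y(U) = -3 + U
2430*M(Y(4), 5 - 1*(-7)) = 2430*(5 - 1*(-7)) = 2430*(5 + 7) = 2430*12 = 29160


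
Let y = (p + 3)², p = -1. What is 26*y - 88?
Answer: 16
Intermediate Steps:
y = 4 (y = (-1 + 3)² = 2² = 4)
26*y - 88 = 26*4 - 88 = 104 - 88 = 16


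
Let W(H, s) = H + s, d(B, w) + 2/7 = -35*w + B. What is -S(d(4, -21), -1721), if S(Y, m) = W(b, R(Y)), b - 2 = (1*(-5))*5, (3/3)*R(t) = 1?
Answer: 22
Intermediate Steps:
R(t) = 1
d(B, w) = -2/7 + B - 35*w (d(B, w) = -2/7 + (-35*w + B) = -2/7 + (B - 35*w) = -2/7 + B - 35*w)
b = -23 (b = 2 + (1*(-5))*5 = 2 - 5*5 = 2 - 25 = -23)
S(Y, m) = -22 (S(Y, m) = -23 + 1 = -22)
-S(d(4, -21), -1721) = -1*(-22) = 22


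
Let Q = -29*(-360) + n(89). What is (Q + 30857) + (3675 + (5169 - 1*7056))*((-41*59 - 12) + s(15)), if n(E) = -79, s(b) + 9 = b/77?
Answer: -332728834/77 ≈ -4.3212e+6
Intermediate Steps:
s(b) = -9 + b/77
Q = 10361 (Q = -29*(-360) - 79 = 10440 - 79 = 10361)
(Q + 30857) + (3675 + (5169 - 1*7056))*((-41*59 - 12) + s(15)) = (10361 + 30857) + (3675 + (5169 - 1*7056))*((-41*59 - 12) + (-9 + (1/77)*15)) = 41218 + (3675 + (5169 - 7056))*((-2419 - 12) + (-9 + 15/77)) = 41218 + (3675 - 1887)*(-2431 - 678/77) = 41218 + 1788*(-187865/77) = 41218 - 335902620/77 = -332728834/77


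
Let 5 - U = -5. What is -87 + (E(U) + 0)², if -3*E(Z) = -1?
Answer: -782/9 ≈ -86.889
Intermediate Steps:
U = 10 (U = 5 - 1*(-5) = 5 + 5 = 10)
E(Z) = ⅓ (E(Z) = -⅓*(-1) = ⅓)
-87 + (E(U) + 0)² = -87 + (⅓ + 0)² = -87 + (⅓)² = -87 + ⅑ = -782/9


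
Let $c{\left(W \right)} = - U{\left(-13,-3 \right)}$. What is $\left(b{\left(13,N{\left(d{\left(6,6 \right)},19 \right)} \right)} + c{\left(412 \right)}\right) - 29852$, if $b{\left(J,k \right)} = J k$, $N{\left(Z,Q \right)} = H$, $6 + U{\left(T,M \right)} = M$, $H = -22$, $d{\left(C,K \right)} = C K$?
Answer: $-30129$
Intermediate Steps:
$U{\left(T,M \right)} = -6 + M$
$N{\left(Z,Q \right)} = -22$
$c{\left(W \right)} = 9$ ($c{\left(W \right)} = - (-6 - 3) = \left(-1\right) \left(-9\right) = 9$)
$\left(b{\left(13,N{\left(d{\left(6,6 \right)},19 \right)} \right)} + c{\left(412 \right)}\right) - 29852 = \left(13 \left(-22\right) + 9\right) - 29852 = \left(-286 + 9\right) - 29852 = -277 - 29852 = -30129$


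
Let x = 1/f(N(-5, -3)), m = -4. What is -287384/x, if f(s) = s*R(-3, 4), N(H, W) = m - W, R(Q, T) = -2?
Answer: -574768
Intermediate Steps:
N(H, W) = -4 - W
f(s) = -2*s (f(s) = s*(-2) = -2*s)
x = ½ (x = 1/(-2*(-4 - 1*(-3))) = 1/(-2*(-4 + 3)) = 1/(-2*(-1)) = 1/2 = ½ ≈ 0.50000)
-287384/x = -287384/½ = -287384*2 = -574768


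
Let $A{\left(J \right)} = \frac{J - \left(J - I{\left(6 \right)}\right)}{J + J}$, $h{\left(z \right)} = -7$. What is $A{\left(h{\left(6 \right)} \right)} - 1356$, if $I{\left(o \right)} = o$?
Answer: $- \frac{9495}{7} \approx -1356.4$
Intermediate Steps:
$A{\left(J \right)} = \frac{3}{J}$ ($A{\left(J \right)} = \frac{J - \left(-6 + J\right)}{J + J} = \frac{6}{2 J} = 6 \frac{1}{2 J} = \frac{3}{J}$)
$A{\left(h{\left(6 \right)} \right)} - 1356 = \frac{3}{-7} - 1356 = 3 \left(- \frac{1}{7}\right) - 1356 = - \frac{3}{7} - 1356 = - \frac{9495}{7}$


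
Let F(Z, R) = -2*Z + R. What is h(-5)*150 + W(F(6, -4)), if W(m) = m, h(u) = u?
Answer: -766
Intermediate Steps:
F(Z, R) = R - 2*Z
h(-5)*150 + W(F(6, -4)) = -5*150 + (-4 - 2*6) = -750 + (-4 - 12) = -750 - 16 = -766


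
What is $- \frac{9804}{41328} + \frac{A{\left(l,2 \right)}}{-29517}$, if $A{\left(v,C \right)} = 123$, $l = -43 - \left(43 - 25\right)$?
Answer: $- \frac{8179667}{33885516} \approx -0.24139$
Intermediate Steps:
$l = -61$ ($l = -43 - \left(43 - 25\right) = -43 - 18 = -61$)
$- \frac{9804}{41328} + \frac{A{\left(l,2 \right)}}{-29517} = - \frac{9804}{41328} + \frac{123}{-29517} = \left(-9804\right) \frac{1}{41328} + 123 \left(- \frac{1}{29517}\right) = - \frac{817}{3444} - \frac{41}{9839} = - \frac{8179667}{33885516}$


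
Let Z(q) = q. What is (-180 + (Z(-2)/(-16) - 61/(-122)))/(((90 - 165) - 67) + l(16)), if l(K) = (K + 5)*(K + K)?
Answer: -287/848 ≈ -0.33844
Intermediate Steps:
l(K) = 2*K*(5 + K) (l(K) = (5 + K)*(2*K) = 2*K*(5 + K))
(-180 + (Z(-2)/(-16) - 61/(-122)))/(((90 - 165) - 67) + l(16)) = (-180 + (-2/(-16) - 61/(-122)))/(((90 - 165) - 67) + 2*16*(5 + 16)) = (-180 + (-2*(-1/16) - 61*(-1/122)))/((-75 - 67) + 2*16*21) = (-180 + (1/8 + 1/2))/(-142 + 672) = (-180 + 5/8)/530 = -1435/8*1/530 = -287/848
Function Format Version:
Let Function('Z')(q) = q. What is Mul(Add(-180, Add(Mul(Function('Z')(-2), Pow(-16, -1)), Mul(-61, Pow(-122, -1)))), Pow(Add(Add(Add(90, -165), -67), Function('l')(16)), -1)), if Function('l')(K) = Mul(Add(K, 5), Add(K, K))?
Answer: Rational(-287, 848) ≈ -0.33844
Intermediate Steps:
Function('l')(K) = Mul(2, K, Add(5, K)) (Function('l')(K) = Mul(Add(5, K), Mul(2, K)) = Mul(2, K, Add(5, K)))
Mul(Add(-180, Add(Mul(Function('Z')(-2), Pow(-16, -1)), Mul(-61, Pow(-122, -1)))), Pow(Add(Add(Add(90, -165), -67), Function('l')(16)), -1)) = Mul(Add(-180, Add(Mul(-2, Pow(-16, -1)), Mul(-61, Pow(-122, -1)))), Pow(Add(Add(Add(90, -165), -67), Mul(2, 16, Add(5, 16))), -1)) = Mul(Add(-180, Add(Mul(-2, Rational(-1, 16)), Mul(-61, Rational(-1, 122)))), Pow(Add(Add(-75, -67), Mul(2, 16, 21)), -1)) = Mul(Add(-180, Add(Rational(1, 8), Rational(1, 2))), Pow(Add(-142, 672), -1)) = Mul(Add(-180, Rational(5, 8)), Pow(530, -1)) = Mul(Rational(-1435, 8), Rational(1, 530)) = Rational(-287, 848)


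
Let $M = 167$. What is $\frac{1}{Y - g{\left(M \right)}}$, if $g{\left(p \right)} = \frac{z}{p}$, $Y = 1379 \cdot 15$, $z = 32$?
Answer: $\frac{167}{3454363} \approx 4.8345 \cdot 10^{-5}$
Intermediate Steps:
$Y = 20685$
$g{\left(p \right)} = \frac{32}{p}$
$\frac{1}{Y - g{\left(M \right)}} = \frac{1}{20685 - \frac{32}{167}} = \frac{1}{\frac{3454363}{167}} = \frac{167}{3454363}$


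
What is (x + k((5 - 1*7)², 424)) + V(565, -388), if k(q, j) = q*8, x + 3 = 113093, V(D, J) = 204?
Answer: 113326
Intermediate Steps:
x = 113090 (x = -3 + 113093 = 113090)
k(q, j) = 8*q
(x + k((5 - 1*7)², 424)) + V(565, -388) = (113090 + 8*(5 - 1*7)²) + 204 = (113090 + 8*(5 - 7)²) + 204 = (113090 + 8*(-2)²) + 204 = (113090 + 8*4) + 204 = (113090 + 32) + 204 = 113122 + 204 = 113326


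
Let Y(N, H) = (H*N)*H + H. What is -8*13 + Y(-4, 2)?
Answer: -118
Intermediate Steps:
Y(N, H) = H + N*H² (Y(N, H) = N*H² + H = H + N*H²)
-8*13 + Y(-4, 2) = -8*13 + 2*(1 + 2*(-4)) = -104 + 2*(1 - 8) = -104 + 2*(-7) = -104 - 14 = -118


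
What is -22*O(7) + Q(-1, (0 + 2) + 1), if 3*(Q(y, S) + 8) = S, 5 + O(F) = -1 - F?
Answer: 279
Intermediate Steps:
O(F) = -6 - F (O(F) = -5 + (-1 - F) = -6 - F)
Q(y, S) = -8 + S/3
-22*O(7) + Q(-1, (0 + 2) + 1) = -22*(-6 - 1*7) + (-8 + ((0 + 2) + 1)/3) = -22*(-6 - 7) + (-8 + (2 + 1)/3) = -22*(-13) + (-8 + (⅓)*3) = 286 + (-8 + 1) = 286 - 7 = 279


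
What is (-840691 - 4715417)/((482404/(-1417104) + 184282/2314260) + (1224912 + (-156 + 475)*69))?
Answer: -3244572274853520/728159162589463 ≈ -4.4559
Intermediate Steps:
(-840691 - 4715417)/((482404/(-1417104) + 184282/2314260) + (1224912 + (-156 + 475)*69)) = -5556108/((482404*(-1/1417104) + 184282*(1/2314260)) + (1224912 + 319*69)) = -5556108/((-9277/27252 + 92141/1157130) + (1224912 + 22011)) = -5556108/(-152290157/583964940 + 1246923) = -5556108/728159162589463/583964940 = -5556108*583964940/728159162589463 = -3244572274853520/728159162589463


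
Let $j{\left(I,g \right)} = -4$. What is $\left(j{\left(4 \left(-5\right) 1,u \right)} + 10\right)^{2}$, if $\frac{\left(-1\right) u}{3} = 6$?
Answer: $36$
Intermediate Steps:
$u = -18$ ($u = \left(-3\right) 6 = -18$)
$\left(j{\left(4 \left(-5\right) 1,u \right)} + 10\right)^{2} = \left(-4 + 10\right)^{2} = 6^{2} = 36$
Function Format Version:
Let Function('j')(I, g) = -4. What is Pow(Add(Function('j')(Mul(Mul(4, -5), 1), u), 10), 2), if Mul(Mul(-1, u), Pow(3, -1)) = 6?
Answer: 36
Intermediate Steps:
u = -18 (u = Mul(-3, 6) = -18)
Pow(Add(Function('j')(Mul(Mul(4, -5), 1), u), 10), 2) = Pow(Add(-4, 10), 2) = Pow(6, 2) = 36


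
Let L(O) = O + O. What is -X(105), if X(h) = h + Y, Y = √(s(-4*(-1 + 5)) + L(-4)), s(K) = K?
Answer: -105 - 2*I*√6 ≈ -105.0 - 4.899*I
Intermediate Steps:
L(O) = 2*O
Y = 2*I*√6 (Y = √(-4*(-1 + 5) + 2*(-4)) = √(-4*4 - 8) = √(-16 - 8) = √(-24) = 2*I*√6 ≈ 4.899*I)
X(h) = h + 2*I*√6
-X(105) = -(105 + 2*I*√6) = -105 - 2*I*√6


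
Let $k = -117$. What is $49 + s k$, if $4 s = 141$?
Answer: $- \frac{16301}{4} \approx -4075.3$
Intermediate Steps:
$s = \frac{141}{4}$ ($s = \frac{1}{4} \cdot 141 = \frac{141}{4} \approx 35.25$)
$49 + s k = 49 + \frac{141}{4} \left(-117\right) = 49 - \frac{16497}{4} = - \frac{16301}{4}$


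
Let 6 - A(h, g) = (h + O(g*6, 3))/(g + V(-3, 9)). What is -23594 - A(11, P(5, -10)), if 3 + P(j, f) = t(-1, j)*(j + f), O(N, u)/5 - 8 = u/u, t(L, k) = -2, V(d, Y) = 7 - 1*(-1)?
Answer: -353944/15 ≈ -23596.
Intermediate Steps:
V(d, Y) = 8 (V(d, Y) = 7 + 1 = 8)
O(N, u) = 45 (O(N, u) = 40 + 5*(u/u) = 40 + 5*1 = 40 + 5 = 45)
P(j, f) = -3 - 2*f - 2*j (P(j, f) = -3 - 2*(j + f) = -3 - 2*(f + j) = -3 + (-2*f - 2*j) = -3 - 2*f - 2*j)
A(h, g) = 6 - (45 + h)/(8 + g) (A(h, g) = 6 - (h + 45)/(g + 8) = 6 - (45 + h)/(8 + g))
-23594 - A(11, P(5, -10)) = -23594 - (3 - 1*11 + 6*(-3 - 2*(-10) - 2*5))/(8 + (-3 - 2*(-10) - 2*5)) = -23594 - (3 - 11 + 6*(-3 + 20 - 10))/(8 + (-3 + 20 - 10)) = -23594 - (3 - 11 + 6*7)/(8 + 7) = -23594 - (3 - 11 + 42)/15 = -23594 - 34/15 = -353944/15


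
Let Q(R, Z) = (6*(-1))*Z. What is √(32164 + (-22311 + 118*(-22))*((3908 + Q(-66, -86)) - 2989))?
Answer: 3*I*√3967709 ≈ 5975.7*I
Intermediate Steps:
Q(R, Z) = -6*Z
√(32164 + (-22311 + 118*(-22))*((3908 + Q(-66, -86)) - 2989)) = √(32164 + (-22311 + 118*(-22))*((3908 - 6*(-86)) - 2989)) = √(32164 + (-22311 - 2596)*((3908 + 516) - 2989)) = √(32164 - 24907*(4424 - 2989)) = √(32164 - 24907*1435) = √(32164 - 35741545) = √(-35709381) = 3*I*√3967709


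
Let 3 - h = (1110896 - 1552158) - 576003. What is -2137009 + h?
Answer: -1119741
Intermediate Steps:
h = 1017268 (h = 3 - ((1110896 - 1552158) - 576003) = 3 - (-441262 - 576003) = 3 - 1*(-1017265) = 3 + 1017265 = 1017268)
-2137009 + h = -2137009 + 1017268 = -1119741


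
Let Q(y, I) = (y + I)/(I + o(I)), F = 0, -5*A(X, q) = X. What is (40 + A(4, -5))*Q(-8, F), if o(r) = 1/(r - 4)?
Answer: 6272/5 ≈ 1254.4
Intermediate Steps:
o(r) = 1/(-4 + r)
A(X, q) = -X/5
Q(y, I) = (I + y)/(I + 1/(-4 + I)) (Q(y, I) = (y + I)/(I + 1/(-4 + I)) = (I + y)/(I + 1/(-4 + I)))
(40 + A(4, -5))*Q(-8, F) = (40 - 1/5*4)*((-4 + 0)*(0 - 8)/(1 + 0*(-4 + 0))) = (40 - 4/5)*(-4*(-8)/(1 + 0*(-4))) = 196*(-4*(-8)/(1 + 0))/5 = 196*(-4*(-8)/1)/5 = 196*(1*(-4)*(-8))/5 = (196/5)*32 = 6272/5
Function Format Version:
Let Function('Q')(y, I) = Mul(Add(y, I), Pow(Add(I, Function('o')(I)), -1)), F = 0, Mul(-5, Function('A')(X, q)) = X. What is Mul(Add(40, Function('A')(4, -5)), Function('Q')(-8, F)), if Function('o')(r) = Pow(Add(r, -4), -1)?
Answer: Rational(6272, 5) ≈ 1254.4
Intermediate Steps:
Function('o')(r) = Pow(Add(-4, r), -1)
Function('A')(X, q) = Mul(Rational(-1, 5), X)
Function('Q')(y, I) = Mul(Pow(Add(I, Pow(Add(-4, I), -1)), -1), Add(I, y)) (Function('Q')(y, I) = Mul(Add(y, I), Pow(Add(I, Pow(Add(-4, I), -1)), -1)) = Mul(Add(I, y), Pow(Add(I, Pow(Add(-4, I), -1)), -1)) = Mul(Pow(Add(I, Pow(Add(-4, I), -1)), -1), Add(I, y)))
Mul(Add(40, Function('A')(4, -5)), Function('Q')(-8, F)) = Mul(Add(40, Mul(Rational(-1, 5), 4)), Mul(Pow(Add(1, Mul(0, Add(-4, 0))), -1), Add(-4, 0), Add(0, -8))) = Mul(Add(40, Rational(-4, 5)), Mul(Pow(Add(1, Mul(0, -4)), -1), -4, -8)) = Mul(Rational(196, 5), Mul(Pow(Add(1, 0), -1), -4, -8)) = Mul(Rational(196, 5), Mul(Pow(1, -1), -4, -8)) = Mul(Rational(196, 5), Mul(1, -4, -8)) = Mul(Rational(196, 5), 32) = Rational(6272, 5)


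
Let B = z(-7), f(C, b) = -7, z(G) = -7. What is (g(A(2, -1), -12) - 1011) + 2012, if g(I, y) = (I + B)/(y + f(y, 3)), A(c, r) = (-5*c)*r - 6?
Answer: 19022/19 ≈ 1001.2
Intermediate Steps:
B = -7
A(c, r) = -6 - 5*c*r (A(c, r) = -5*c*r - 6 = -6 - 5*c*r)
g(I, y) = (-7 + I)/(-7 + y) (g(I, y) = (I - 7)/(y - 7) = (-7 + I)/(-7 + y))
(g(A(2, -1), -12) - 1011) + 2012 = ((-7 + (-6 - 5*2*(-1)))/(-7 - 12) - 1011) + 2012 = ((-7 + (-6 + 10))/(-19) - 1011) + 2012 = (-(-7 + 4)/19 - 1011) + 2012 = (-1/19*(-3) - 1011) + 2012 = (3/19 - 1011) + 2012 = -19206/19 + 2012 = 19022/19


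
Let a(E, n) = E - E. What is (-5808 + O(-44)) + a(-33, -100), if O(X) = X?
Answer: -5852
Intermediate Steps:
a(E, n) = 0
(-5808 + O(-44)) + a(-33, -100) = (-5808 - 44) + 0 = -5852 + 0 = -5852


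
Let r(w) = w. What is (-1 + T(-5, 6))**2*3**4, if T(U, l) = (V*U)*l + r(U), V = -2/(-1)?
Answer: 352836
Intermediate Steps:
V = 2 (V = -2*(-1) = 2)
T(U, l) = U + 2*U*l (T(U, l) = (2*U)*l + U = 2*U*l + U = U + 2*U*l)
(-1 + T(-5, 6))**2*3**4 = (-1 - 5*(1 + 2*6))**2*3**4 = (-1 - 5*(1 + 12))**2*81 = (-1 - 5*13)**2*81 = (-1 - 65)**2*81 = (-66)**2*81 = 4356*81 = 352836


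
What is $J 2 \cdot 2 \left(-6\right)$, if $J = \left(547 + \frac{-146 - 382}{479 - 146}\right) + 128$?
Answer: $- \frac{597992}{37} \approx -16162.0$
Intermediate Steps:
$J = \frac{74749}{111}$ ($J = \left(547 - \frac{528}{333}\right) + 128 = \left(547 - \frac{176}{111}\right) + 128 = \frac{60541}{111} + 128 = \frac{74749}{111} \approx 673.41$)
$J 2 \cdot 2 \left(-6\right) = \frac{74749 \cdot 2 \cdot 2 \left(-6\right)}{111} = \frac{74749 \cdot 4 \left(-6\right)}{111} = \frac{74749}{111} \left(-24\right) = - \frac{597992}{37}$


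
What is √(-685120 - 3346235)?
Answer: I*√4031355 ≈ 2007.8*I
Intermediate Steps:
√(-685120 - 3346235) = √(-4031355) = I*√4031355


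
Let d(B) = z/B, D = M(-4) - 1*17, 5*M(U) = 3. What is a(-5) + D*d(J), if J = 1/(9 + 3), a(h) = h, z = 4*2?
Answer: -7897/5 ≈ -1579.4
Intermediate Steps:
M(U) = ⅗ (M(U) = (⅕)*3 = ⅗)
z = 8
J = 1/12 ≈ 0.083333
D = -82/5 (D = ⅗ - 1*17 = ⅗ - 17 = -82/5 ≈ -16.400)
d(B) = 8/B
a(-5) + D*d(J) = -5 - 656/(5*1/12) = -5 - 656*12/5 = -5 - 82/5*96 = -5 - 7872/5 = -7897/5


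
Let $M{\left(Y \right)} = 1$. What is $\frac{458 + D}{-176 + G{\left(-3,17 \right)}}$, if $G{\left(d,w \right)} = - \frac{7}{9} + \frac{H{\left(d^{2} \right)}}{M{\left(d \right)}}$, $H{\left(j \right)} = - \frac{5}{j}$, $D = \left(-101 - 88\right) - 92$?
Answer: $- \frac{531}{532} \approx -0.99812$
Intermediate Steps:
$D = -281$ ($D = -189 - 92 = -281$)
$G{\left(d,w \right)} = - \frac{7}{9} - \frac{5}{d^{2}}$ ($G{\left(d,w \right)} = - \frac{7}{9} + \frac{\left(-5\right) \frac{1}{d^{2}}}{1} = \left(-7\right) \frac{1}{9} + - \frac{5}{d^{2}} \cdot 1 = - \frac{7}{9} - \frac{5}{d^{2}}$)
$\frac{458 + D}{-176 + G{\left(-3,17 \right)}} = \frac{458 - 281}{-176 - \left(\frac{7}{9} + \frac{5}{9}\right)} = \frac{177}{-176 - \frac{4}{3}} = \frac{177}{- \frac{532}{3}} = 177 \left(- \frac{3}{532}\right) = - \frac{531}{532}$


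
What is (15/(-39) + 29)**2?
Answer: 138384/169 ≈ 818.84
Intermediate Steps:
(15/(-39) + 29)**2 = (15*(-1/39) + 29)**2 = (-5/13 + 29)**2 = (372/13)**2 = 138384/169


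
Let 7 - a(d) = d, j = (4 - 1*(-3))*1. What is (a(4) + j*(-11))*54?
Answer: -3996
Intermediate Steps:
j = 7 (j = (4 + 3)*1 = 7*1 = 7)
a(d) = 7 - d
(a(4) + j*(-11))*54 = ((7 - 1*4) + 7*(-11))*54 = ((7 - 4) - 77)*54 = (3 - 77)*54 = -74*54 = -3996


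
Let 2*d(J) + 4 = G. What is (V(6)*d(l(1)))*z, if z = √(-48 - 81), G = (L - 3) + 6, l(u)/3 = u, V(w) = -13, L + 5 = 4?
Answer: 13*I*√129 ≈ 147.65*I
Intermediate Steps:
L = -1 (L = -5 + 4 = -1)
l(u) = 3*u
G = 2 (G = (-1 - 3) + 6 = -4 + 6 = 2)
z = I*√129 (z = √(-129) = I*√129 ≈ 11.358*I)
d(J) = -1 (d(J) = -2 + (½)*2 = -2 + 1 = -1)
(V(6)*d(l(1)))*z = (-13*(-1))*(I*√129) = 13*(I*√129) = 13*I*√129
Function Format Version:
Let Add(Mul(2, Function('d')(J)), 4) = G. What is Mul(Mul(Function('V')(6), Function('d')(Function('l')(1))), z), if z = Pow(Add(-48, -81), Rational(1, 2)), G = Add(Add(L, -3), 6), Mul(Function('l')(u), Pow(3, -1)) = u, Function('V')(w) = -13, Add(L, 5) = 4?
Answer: Mul(13, I, Pow(129, Rational(1, 2))) ≈ Mul(147.65, I)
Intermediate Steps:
L = -1 (L = Add(-5, 4) = -1)
Function('l')(u) = Mul(3, u)
G = 2 (G = Add(Add(-1, -3), 6) = Add(-4, 6) = 2)
z = Mul(I, Pow(129, Rational(1, 2))) (z = Pow(-129, Rational(1, 2)) = Mul(I, Pow(129, Rational(1, 2))) ≈ Mul(11.358, I))
Function('d')(J) = -1 (Function('d')(J) = Add(-2, Mul(Rational(1, 2), 2)) = Add(-2, 1) = -1)
Mul(Mul(Function('V')(6), Function('d')(Function('l')(1))), z) = Mul(Mul(-13, -1), Mul(I, Pow(129, Rational(1, 2)))) = Mul(13, Mul(I, Pow(129, Rational(1, 2)))) = Mul(13, I, Pow(129, Rational(1, 2)))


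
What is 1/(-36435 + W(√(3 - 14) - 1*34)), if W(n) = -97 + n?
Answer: -36566/1337072367 - I*√11/1337072367 ≈ -2.7348e-5 - 2.4805e-9*I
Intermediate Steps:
1/(-36435 + W(√(3 - 14) - 1*34)) = 1/(-36435 + (-97 + (√(3 - 14) - 1*34))) = 1/(-36435 + (-97 + (√(-11) - 34))) = 1/(-36435 + (-97 + (I*√11 - 34))) = 1/(-36435 + (-97 + (-34 + I*√11))) = 1/(-36435 + (-131 + I*√11)) = 1/(-36566 + I*√11)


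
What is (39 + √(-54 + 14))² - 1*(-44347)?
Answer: 45828 + 156*I*√10 ≈ 45828.0 + 493.32*I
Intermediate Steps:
(39 + √(-54 + 14))² - 1*(-44347) = (39 + √(-40))² + 44347 = (39 + 2*I*√10)² + 44347 = 44347 + (39 + 2*I*√10)²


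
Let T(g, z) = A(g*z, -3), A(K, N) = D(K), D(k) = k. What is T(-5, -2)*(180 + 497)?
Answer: 6770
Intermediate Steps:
A(K, N) = K
T(g, z) = g*z
T(-5, -2)*(180 + 497) = (-5*(-2))*(180 + 497) = 10*677 = 6770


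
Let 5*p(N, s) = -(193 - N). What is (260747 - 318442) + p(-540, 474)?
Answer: -289208/5 ≈ -57842.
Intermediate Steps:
p(N, s) = -193/5 + N/5 (p(N, s) = (-(193 - N))/5 = (-193 + N)/5 = -193/5 + N/5)
(260747 - 318442) + p(-540, 474) = (260747 - 318442) + (-193/5 + (⅕)*(-540)) = -57695 + (-193/5 - 108) = -57695 - 733/5 = -289208/5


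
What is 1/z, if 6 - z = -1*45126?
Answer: 1/45132 ≈ 2.2157e-5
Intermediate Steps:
z = 45132 (z = 6 - (-1)*45126 = 6 - 1*(-45126) = 6 + 45126 = 45132)
1/z = 1/45132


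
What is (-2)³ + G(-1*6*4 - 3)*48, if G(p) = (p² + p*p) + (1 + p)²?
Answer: 102424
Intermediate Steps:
G(p) = (1 + p)² + 2*p² (G(p) = (p² + p²) + (1 + p)² = 2*p² + (1 + p)² = (1 + p)² + 2*p²)
(-2)³ + G(-1*6*4 - 3)*48 = (-2)³ + ((1 + (-1*6*4 - 3))² + 2*(-1*6*4 - 3)²)*48 = -8 + ((1 + (-6*4 - 3))² + 2*(-6*4 - 3)²)*48 = -8 + ((1 + (-24 - 3))² + 2*(-24 - 3)²)*48 = -8 + ((1 - 27)² + 2*(-27)²)*48 = -8 + ((-26)² + 2*729)*48 = -8 + (676 + 1458)*48 = -8 + 2134*48 = -8 + 102432 = 102424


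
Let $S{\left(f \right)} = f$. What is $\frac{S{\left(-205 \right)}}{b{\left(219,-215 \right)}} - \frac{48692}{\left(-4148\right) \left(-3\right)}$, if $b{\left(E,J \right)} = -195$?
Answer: $- \frac{115732}{40443} \approx -2.8616$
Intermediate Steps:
$\frac{S{\left(-205 \right)}}{b{\left(219,-215 \right)}} - \frac{48692}{\left(-4148\right) \left(-3\right)} = - \frac{205}{-195} - \frac{48692}{\left(-4148\right) \left(-3\right)} = \left(-205\right) \left(- \frac{1}{195}\right) - \frac{48692}{12444} = \frac{41}{39} - \frac{12173}{3111} = - \frac{115732}{40443}$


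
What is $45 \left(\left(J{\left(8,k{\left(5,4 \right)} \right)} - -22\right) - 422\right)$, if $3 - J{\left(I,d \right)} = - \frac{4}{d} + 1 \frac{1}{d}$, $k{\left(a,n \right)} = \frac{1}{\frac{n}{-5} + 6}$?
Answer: $-17163$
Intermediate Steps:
$k{\left(a,n \right)} = \frac{1}{6 - \frac{n}{5}}$ ($k{\left(a,n \right)} = \frac{1}{n \left(- \frac{1}{5}\right) + 6} = \frac{1}{- \frac{n}{5} + 6} = \frac{1}{6 - \frac{n}{5}}$)
$J{\left(I,d \right)} = 3 + \frac{3}{d}$ ($J{\left(I,d \right)} = 3 - \left(- \frac{4}{d} + 1 \frac{1}{d}\right) = 3 - \left(- \frac{4}{d} + \frac{1}{d}\right) = 3 - - \frac{3}{d} = 3 + \frac{3}{d}$)
$45 \left(\left(J{\left(8,k{\left(5,4 \right)} \right)} - -22\right) - 422\right) = 45 \left(\left(\left(3 + \frac{3}{\left(-5\right) \frac{1}{-30 + 4}}\right) - -22\right) - 422\right) = 45 \left(\left(\left(3 + \frac{3}{\left(-5\right) \frac{1}{-26}}\right) + 22\right) - 422\right) = 45 \left(\left(\left(3 + \frac{3}{\left(-5\right) \left(- \frac{1}{26}\right)}\right) + 22\right) - 422\right) = 45 \left(\left(\left(3 + \frac{3}{\frac{5}{26}}\right) + 22\right) - 422\right) = 45 \left(\left(\left(3 + 3 \cdot \frac{26}{5}\right) + 22\right) - 422\right) = 45 \left(\left(\left(3 + \frac{78}{5}\right) + 22\right) - 422\right) = 45 \left(\left(\frac{93}{5} + 22\right) - 422\right) = 45 \left(\frac{203}{5} - 422\right) = 45 \left(- \frac{1907}{5}\right) = -17163$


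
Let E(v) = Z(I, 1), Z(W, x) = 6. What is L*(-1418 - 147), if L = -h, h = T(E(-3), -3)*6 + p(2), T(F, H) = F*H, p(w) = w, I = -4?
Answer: -165890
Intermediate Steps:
E(v) = 6
h = -106 (h = (6*(-3))*6 + 2 = -18*6 + 2 = -108 + 2 = -106)
L = 106 (L = -1*(-106) = 106)
L*(-1418 - 147) = 106*(-1418 - 147) = 106*(-1565) = -165890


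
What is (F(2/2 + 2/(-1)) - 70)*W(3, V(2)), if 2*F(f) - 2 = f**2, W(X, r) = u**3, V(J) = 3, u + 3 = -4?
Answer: 46991/2 ≈ 23496.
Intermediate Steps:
u = -7 (u = -3 - 4 = -7)
W(X, r) = -343 (W(X, r) = (-7)**3 = -343)
F(f) = 1 + f**2/2
(F(2/2 + 2/(-1)) - 70)*W(3, V(2)) = ((1 + (2/2 + 2/(-1))**2/2) - 70)*(-343) = ((1 + (2*(1/2) + 2*(-1))**2/2) - 70)*(-343) = ((1 + (1 - 2)**2/2) - 70)*(-343) = ((1 + (1/2)*(-1)**2) - 70)*(-343) = ((1 + (1/2)*1) - 70)*(-343) = ((1 + 1/2) - 70)*(-343) = (3/2 - 70)*(-343) = -137/2*(-343) = 46991/2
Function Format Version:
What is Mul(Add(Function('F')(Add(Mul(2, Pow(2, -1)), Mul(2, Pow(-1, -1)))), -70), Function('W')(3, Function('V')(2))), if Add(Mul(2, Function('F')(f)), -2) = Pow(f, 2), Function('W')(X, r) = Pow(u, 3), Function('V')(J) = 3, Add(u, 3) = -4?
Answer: Rational(46991, 2) ≈ 23496.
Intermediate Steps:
u = -7 (u = Add(-3, -4) = -7)
Function('W')(X, r) = -343 (Function('W')(X, r) = Pow(-7, 3) = -343)
Function('F')(f) = Add(1, Mul(Rational(1, 2), Pow(f, 2)))
Mul(Add(Function('F')(Add(Mul(2, Pow(2, -1)), Mul(2, Pow(-1, -1)))), -70), Function('W')(3, Function('V')(2))) = Mul(Add(Add(1, Mul(Rational(1, 2), Pow(Add(Mul(2, Pow(2, -1)), Mul(2, Pow(-1, -1))), 2))), -70), -343) = Mul(Add(Add(1, Mul(Rational(1, 2), Pow(Add(Mul(2, Rational(1, 2)), Mul(2, -1)), 2))), -70), -343) = Mul(Add(Add(1, Mul(Rational(1, 2), Pow(Add(1, -2), 2))), -70), -343) = Mul(Add(Add(1, Mul(Rational(1, 2), Pow(-1, 2))), -70), -343) = Mul(Add(Add(1, Mul(Rational(1, 2), 1)), -70), -343) = Mul(Add(Add(1, Rational(1, 2)), -70), -343) = Mul(Add(Rational(3, 2), -70), -343) = Mul(Rational(-137, 2), -343) = Rational(46991, 2)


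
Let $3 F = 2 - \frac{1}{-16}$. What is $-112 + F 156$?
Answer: $- \frac{19}{4} \approx -4.75$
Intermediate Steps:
$F = \frac{11}{16}$ ($F = \frac{2 - \frac{1}{-16}}{3} = \frac{2 - - \frac{1}{16}}{3} = \frac{2 + \frac{1}{16}}{3} = \frac{1}{3} \cdot \frac{33}{16} = \frac{11}{16} \approx 0.6875$)
$-112 + F 156 = -112 + \frac{11}{16} \cdot 156 = -112 + \frac{429}{4} = - \frac{19}{4}$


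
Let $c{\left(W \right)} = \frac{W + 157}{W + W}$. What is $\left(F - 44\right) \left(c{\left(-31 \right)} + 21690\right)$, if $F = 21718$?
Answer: $\frac{14572015398}{31} \approx 4.7007 \cdot 10^{8}$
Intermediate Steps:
$c{\left(W \right)} = \frac{157 + W}{2 W}$
$\left(F - 44\right) \left(c{\left(-31 \right)} + 21690\right) = \left(21718 - 44\right) \left(\frac{157 - 31}{2 \left(-31\right)} + 21690\right) = 21674 \left(\frac{1}{2} \left(- \frac{1}{31}\right) 126 + 21690\right) = 21674 \left(- \frac{63}{31} + 21690\right) = 21674 \cdot \frac{672327}{31} = \frac{14572015398}{31}$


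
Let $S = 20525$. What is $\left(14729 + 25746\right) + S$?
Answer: $61000$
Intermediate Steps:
$\left(14729 + 25746\right) + S = \left(14729 + 25746\right) + 20525 = 40475 + 20525 = 61000$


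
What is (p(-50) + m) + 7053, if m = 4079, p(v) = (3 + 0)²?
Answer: 11141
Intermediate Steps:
p(v) = 9 (p(v) = 3² = 9)
(p(-50) + m) + 7053 = (9 + 4079) + 7053 = 4088 + 7053 = 11141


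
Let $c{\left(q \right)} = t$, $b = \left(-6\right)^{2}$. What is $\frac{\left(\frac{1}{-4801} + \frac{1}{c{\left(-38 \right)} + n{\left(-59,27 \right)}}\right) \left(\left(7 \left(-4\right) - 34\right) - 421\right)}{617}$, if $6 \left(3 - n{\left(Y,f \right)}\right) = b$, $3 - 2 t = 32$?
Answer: $\frac{664953}{14811085} \approx 0.044896$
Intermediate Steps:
$t = - \frac{29}{2}$ ($t = \frac{3}{2} - 16 = - \frac{29}{2} \approx -14.5$)
$b = 36$
$n{\left(Y,f \right)} = -3$ ($n{\left(Y,f \right)} = 3 - 6 = -3$)
$c{\left(q \right)} = - \frac{29}{2}$
$\frac{\left(\frac{1}{-4801} + \frac{1}{c{\left(-38 \right)} + n{\left(-59,27 \right)}}\right) \left(\left(7 \left(-4\right) - 34\right) - 421\right)}{617} = \frac{\left(\frac{1}{-4801} + \frac{1}{- \frac{29}{2} - 3}\right) \left(\left(7 \left(-4\right) - 34\right) - 421\right)}{617} = \left(- \frac{1}{4801} + \frac{1}{- \frac{35}{2}}\right) \left(\left(-28 - 34\right) - 421\right) \frac{1}{617} = \left(- \frac{1}{4801} - \frac{2}{35}\right) \left(-62 - 421\right) \frac{1}{617} = \left(- \frac{9637}{168035}\right) \left(-483\right) \frac{1}{617} = \frac{664953}{24005} \cdot \frac{1}{617} = \frac{664953}{14811085}$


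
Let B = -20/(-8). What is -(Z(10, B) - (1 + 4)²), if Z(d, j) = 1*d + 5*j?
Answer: 5/2 ≈ 2.5000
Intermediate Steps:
B = 5/2 (B = -20*(-⅛) = 5/2 ≈ 2.5000)
Z(d, j) = d + 5*j
-(Z(10, B) - (1 + 4)²) = -((10 + 5*(5/2)) - (1 + 4)²) = -((10 + 25/2) - 1*5²) = -(45/2 - 1*25) = -(45/2 - 25) = -1*(-5/2) = 5/2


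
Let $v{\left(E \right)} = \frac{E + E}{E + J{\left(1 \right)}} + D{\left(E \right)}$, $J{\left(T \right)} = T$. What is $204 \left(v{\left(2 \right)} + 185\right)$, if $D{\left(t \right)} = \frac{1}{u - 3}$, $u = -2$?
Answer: $\frac{189856}{5} \approx 37971.0$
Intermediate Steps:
$D{\left(t \right)} = - \frac{1}{5}$ ($D{\left(t \right)} = \frac{1}{-2 - 3} = \frac{1}{-5} = - \frac{1}{5}$)
$v{\left(E \right)} = - \frac{1}{5} + \frac{2 E}{1 + E}$ ($v{\left(E \right)} = \frac{E + E}{E + 1} - \frac{1}{5} = \frac{2 E}{1 + E} - \frac{1}{5} = - \frac{1}{5} + \frac{2 E}{1 + E}$)
$204 \left(v{\left(2 \right)} + 185\right) = 204 \left(\frac{-1 + 9 \cdot 2}{5 \left(1 + 2\right)} + 185\right) = 204 \left(\frac{-1 + 18}{5 \cdot 3} + 185\right) = 204 \left(\frac{1}{5} \cdot \frac{1}{3} \cdot 17 + 185\right) = 204 \left(\frac{17}{15} + 185\right) = 204 \cdot \frac{2792}{15} = \frac{189856}{5}$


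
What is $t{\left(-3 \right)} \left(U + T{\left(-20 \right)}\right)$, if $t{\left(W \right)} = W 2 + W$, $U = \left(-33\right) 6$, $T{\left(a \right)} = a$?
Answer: $1962$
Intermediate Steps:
$U = -198$
$t{\left(W \right)} = 3 W$ ($t{\left(W \right)} = 2 W + W = 3 W$)
$t{\left(-3 \right)} \left(U + T{\left(-20 \right)}\right) = 3 \left(-3\right) \left(-198 - 20\right) = \left(-9\right) \left(-218\right) = 1962$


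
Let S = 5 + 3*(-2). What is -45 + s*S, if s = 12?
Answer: -57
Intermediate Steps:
S = -1 (S = 5 - 6 = -1)
-45 + s*S = -45 + 12*(-1) = -45 - 12 = -57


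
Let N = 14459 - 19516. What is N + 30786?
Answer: 25729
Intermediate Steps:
N = -5057
N + 30786 = -5057 + 30786 = 25729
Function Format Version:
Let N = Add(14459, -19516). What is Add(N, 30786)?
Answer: 25729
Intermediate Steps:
N = -5057
Add(N, 30786) = Add(-5057, 30786) = 25729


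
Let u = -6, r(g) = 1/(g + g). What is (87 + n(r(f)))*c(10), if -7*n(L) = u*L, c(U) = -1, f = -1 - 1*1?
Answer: -1215/14 ≈ -86.786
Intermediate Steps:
f = -2 (f = -1 - 1 = -2)
r(g) = 1/(2*g)
n(L) = 6*L/7 (n(L) = -(-6)*L/7 = 6*L/7)
(87 + n(r(f)))*c(10) = (87 + 6*((½)/(-2))/7)*(-1) = (87 + 6*((½)*(-½))/7)*(-1) = (87 + (6/7)*(-¼))*(-1) = (87 - 3/14)*(-1) = (1215/14)*(-1) = -1215/14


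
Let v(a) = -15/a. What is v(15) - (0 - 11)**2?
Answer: -122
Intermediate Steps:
v(15) - (0 - 11)**2 = -15/15 - (0 - 11)**2 = -15*1/15 - 1*(-11)**2 = -1 - 1*121 = -1 - 121 = -122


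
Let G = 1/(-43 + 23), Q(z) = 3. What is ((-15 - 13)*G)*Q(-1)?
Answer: 21/5 ≈ 4.2000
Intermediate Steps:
G = -1/20 (G = 1/(-20) = -1/20 ≈ -0.050000)
((-15 - 13)*G)*Q(-1) = ((-15 - 13)*(-1/20))*3 = -28*(-1/20)*3 = (7/5)*3 = 21/5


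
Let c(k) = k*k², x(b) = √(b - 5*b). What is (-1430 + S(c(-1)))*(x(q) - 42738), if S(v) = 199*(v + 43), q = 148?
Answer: -296088864 + 27712*I*√37 ≈ -2.9609e+8 + 1.6857e+5*I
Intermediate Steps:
x(b) = 2*√(-b) (x(b) = √(-4*b) = 2*√(-b))
c(k) = k³
S(v) = 8557 + 199*v (S(v) = 199*(43 + v) = 8557 + 199*v)
(-1430 + S(c(-1)))*(x(q) - 42738) = (-1430 + (8557 + 199*(-1)³))*(2*√(-1*148) - 42738) = (-1430 + (8557 + 199*(-1)))*(2*√(-148) - 42738) = (-1430 + (8557 - 199))*(2*(2*I*√37) - 42738) = (-1430 + 8358)*(4*I*√37 - 42738) = 6928*(-42738 + 4*I*√37) = -296088864 + 27712*I*√37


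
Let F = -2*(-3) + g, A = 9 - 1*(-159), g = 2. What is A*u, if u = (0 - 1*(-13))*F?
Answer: 17472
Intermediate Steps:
A = 168 (A = 9 + 159 = 168)
F = 8 (F = -2*(-3) + 2 = 6 + 2 = 8)
u = 104 (u = (0 - 1*(-13))*8 = (0 + 13)*8 = 13*8 = 104)
A*u = 168*104 = 17472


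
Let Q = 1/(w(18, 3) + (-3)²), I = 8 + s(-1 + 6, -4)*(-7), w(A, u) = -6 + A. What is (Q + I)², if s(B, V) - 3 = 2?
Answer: 320356/441 ≈ 726.43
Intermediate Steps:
s(B, V) = 5 (s(B, V) = 3 + 2 = 5)
I = -27 (I = 8 + 5*(-7) = 8 - 35 = -27)
Q = 1/21 (Q = 1/((-6 + 18) + (-3)²) = 1/(12 + 9) = 1/21 ≈ 0.047619)
(Q + I)² = (1/21 - 27)² = (-566/21)² = 320356/441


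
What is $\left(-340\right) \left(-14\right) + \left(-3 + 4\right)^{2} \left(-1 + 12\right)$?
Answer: $4771$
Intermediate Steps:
$\left(-340\right) \left(-14\right) + \left(-3 + 4\right)^{2} \left(-1 + 12\right) = 4760 + 1^{2} \cdot 11 = 4760 + 1 \cdot 11 = 4760 + 11 = 4771$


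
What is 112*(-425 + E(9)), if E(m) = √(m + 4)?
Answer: -47600 + 112*√13 ≈ -47196.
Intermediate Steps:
E(m) = √(4 + m)
112*(-425 + E(9)) = 112*(-425 + √(4 + 9)) = 112*(-425 + √13) = -47600 + 112*√13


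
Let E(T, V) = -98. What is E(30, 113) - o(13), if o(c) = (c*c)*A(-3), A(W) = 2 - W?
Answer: -943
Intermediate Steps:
o(c) = 5*c² (o(c) = (c*c)*(2 - 1*(-3)) = c²*(2 + 3) = c²*5 = 5*c²)
E(30, 113) - o(13) = -98 - 5*13² = -98 - 5*169 = -98 - 1*845 = -98 - 845 = -943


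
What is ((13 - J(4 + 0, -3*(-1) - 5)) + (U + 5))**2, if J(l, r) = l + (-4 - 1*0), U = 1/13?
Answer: 55225/169 ≈ 326.78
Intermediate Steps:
U = 1/13 ≈ 0.076923
J(l, r) = -4 + l (J(l, r) = l + (-4 + 0) = l - 4 = -4 + l)
((13 - J(4 + 0, -3*(-1) - 5)) + (U + 5))**2 = ((13 - (-4 + (4 + 0))) + (1/13 + 5))**2 = ((13 - (-4 + 4)) + 66/13)**2 = ((13 - 1*0) + 66/13)**2 = ((13 + 0) + 66/13)**2 = (13 + 66/13)**2 = (235/13)**2 = 55225/169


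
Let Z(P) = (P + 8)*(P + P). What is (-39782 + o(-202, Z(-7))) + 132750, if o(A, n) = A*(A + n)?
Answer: 136600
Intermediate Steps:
Z(P) = 2*P*(8 + P) (Z(P) = (8 + P)*(2*P) = 2*P*(8 + P))
(-39782 + o(-202, Z(-7))) + 132750 = (-39782 - 202*(-202 + 2*(-7)*(8 - 7))) + 132750 = (-39782 - 202*(-202 + 2*(-7)*1)) + 132750 = (-39782 - 202*(-202 - 14)) + 132750 = (-39782 - 202*(-216)) + 132750 = (-39782 + 43632) + 132750 = 3850 + 132750 = 136600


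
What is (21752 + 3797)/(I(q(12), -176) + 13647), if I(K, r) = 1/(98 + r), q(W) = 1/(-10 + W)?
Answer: 1992822/1064465 ≈ 1.8721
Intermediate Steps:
(21752 + 3797)/(I(q(12), -176) + 13647) = (21752 + 3797)/(1/(98 - 176) + 13647) = 25549/(1/(-78) + 13647) = 25549/(-1/78 + 13647) = 25549/(1064465/78) = 25549*(78/1064465) = 1992822/1064465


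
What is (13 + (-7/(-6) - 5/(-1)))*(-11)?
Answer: -1265/6 ≈ -210.83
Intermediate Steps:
(13 + (-7/(-6) - 5/(-1)))*(-11) = (13 + (-7*(-⅙) - 5*(-1)))*(-11) = (13 + (7/6 + 5))*(-11) = (13 + 37/6)*(-11) = (115/6)*(-11) = -1265/6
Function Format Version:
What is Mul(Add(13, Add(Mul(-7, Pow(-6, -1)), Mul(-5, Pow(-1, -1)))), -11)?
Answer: Rational(-1265, 6) ≈ -210.83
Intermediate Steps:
Mul(Add(13, Add(Mul(-7, Pow(-6, -1)), Mul(-5, Pow(-1, -1)))), -11) = Mul(Add(13, Add(Mul(-7, Rational(-1, 6)), Mul(-5, -1))), -11) = Mul(Add(13, Add(Rational(7, 6), 5)), -11) = Mul(Add(13, Rational(37, 6)), -11) = Mul(Rational(115, 6), -11) = Rational(-1265, 6)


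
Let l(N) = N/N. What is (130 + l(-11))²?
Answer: 17161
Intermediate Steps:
l(N) = 1
(130 + l(-11))² = (130 + 1)² = 131² = 17161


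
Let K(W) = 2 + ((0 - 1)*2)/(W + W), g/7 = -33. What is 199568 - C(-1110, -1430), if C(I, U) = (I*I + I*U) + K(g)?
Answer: -605181655/231 ≈ -2.6198e+6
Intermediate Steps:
g = -231 (g = 7*(-33) = -231)
K(W) = 2 - 1/W (K(W) = 2 + (-1*2)/((2*W)) = 2 - 1/W)
C(I, U) = 463/231 + I² + I*U (C(I, U) = (I*I + I*U) + (2 - 1/(-231)) = (I² + I*U) + (2 - 1*(-1/231)) = (I² + I*U) + (2 + 1/231) = (I² + I*U) + 463/231 = 463/231 + I² + I*U)
199568 - C(-1110, -1430) = 199568 - (463/231 + (-1110)² - 1110*(-1430)) = 199568 - (463/231 + 1232100 + 1587300) = 199568 - 1*651281863/231 = 199568 - 651281863/231 = -605181655/231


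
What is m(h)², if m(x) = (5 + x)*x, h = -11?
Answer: 4356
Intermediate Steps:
m(x) = x*(5 + x)
m(h)² = (-11*(5 - 11))² = (-11*(-6))² = 66² = 4356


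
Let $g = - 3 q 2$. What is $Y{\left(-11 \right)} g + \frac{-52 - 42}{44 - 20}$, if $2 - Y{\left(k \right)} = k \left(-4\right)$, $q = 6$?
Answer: $\frac{18097}{12} \approx 1508.1$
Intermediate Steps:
$Y{\left(k \right)} = 2 + 4 k$ ($Y{\left(k \right)} = 2 - k \left(-4\right) = 2 - - 4 k = 2 + 4 k$)
$g = -36$ ($g = \left(-3\right) 6 \cdot 2 = \left(-18\right) 2 = -36$)
$Y{\left(-11 \right)} g + \frac{-52 - 42}{44 - 20} = \left(2 + 4 \left(-11\right)\right) \left(-36\right) + \frac{-52 - 42}{44 - 20} = \left(2 - 44\right) \left(-36\right) - \frac{94}{24} = \left(-42\right) \left(-36\right) - \frac{47}{12} = 1512 - \frac{47}{12} = \frac{18097}{12}$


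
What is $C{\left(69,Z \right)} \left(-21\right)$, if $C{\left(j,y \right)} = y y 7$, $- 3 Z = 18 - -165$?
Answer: $-546987$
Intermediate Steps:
$Z = -61$ ($Z = - \frac{18 - -165}{3} = - \frac{18 + 165}{3} = \left(- \frac{1}{3}\right) 183 = -61$)
$C{\left(j,y \right)} = 7 y^{2}$ ($C{\left(j,y \right)} = y^{2} \cdot 7 = 7 y^{2}$)
$C{\left(69,Z \right)} \left(-21\right) = 7 \left(-61\right)^{2} \left(-21\right) = 7 \cdot 3721 \left(-21\right) = 26047 \left(-21\right) = -546987$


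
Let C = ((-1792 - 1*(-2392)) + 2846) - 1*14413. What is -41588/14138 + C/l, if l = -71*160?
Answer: -158694117/80303840 ≈ -1.9762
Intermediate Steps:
l = -11360
C = -10967 (C = ((-1792 + 2392) + 2846) - 14413 = (600 + 2846) - 14413 = 3446 - 14413 = -10967)
-41588/14138 + C/l = -41588/14138 - 10967/(-11360) = -41588*1/14138 - 10967*(-1/11360) = -20794/7069 + 10967/11360 = -158694117/80303840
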